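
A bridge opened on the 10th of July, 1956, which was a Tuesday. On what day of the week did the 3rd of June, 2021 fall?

Thursday

From July 10, 1956 to July 10, 2020: 64 years, of which 16 contain a Feb 29 — 48×365 + 16×366 = 23376 days.
(2000 is a leap year (divisible by 400).)
July 2020: 31 − 10 = 21 days remain.
Then 10 full months totalling 304 days.
June 1–3, 2021: 3 days.
Residual: 328 days.
Total: 23704 days.
23704 mod 7 = 2, so 2 days after Tuesday is Thursday.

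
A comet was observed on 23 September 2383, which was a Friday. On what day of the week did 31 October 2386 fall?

Day-of-year of September 23, 2383: 266.
Day-of-year of October 31, 2386: 304.
2383 has 365 days, so 365 − 266 = 99 days remain in 2383.
Full years: 2384: 366; 2385: 365. Sum = 731.
Total: 99 + 731 + 304 = 1134 days.
1134 is a multiple of 7, so 31 October 2386 falls on the same weekday: Friday.

Friday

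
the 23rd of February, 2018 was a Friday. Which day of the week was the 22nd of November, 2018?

Thursday

February 2018: 28 − 23 = 5 days remain (2018 is not a leap year, so February has 28 days).
Then March (31), April (30), May (31), June (30), July (31), August (31), September (30), October (31): 31 + 30 + 31 + 30 + 31 + 31 + 30 + 31 = 245 days.
November 1–22, 2018: 22 days.
Total: 5 + 245 + 22 = 272 days.
272 mod 7 = 6, so 6 days after Friday is Thursday.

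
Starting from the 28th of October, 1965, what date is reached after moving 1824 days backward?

the 30th of October, 1960

Count 1824 days before October 28, 1965:
Day-of-year of October 30, 1960: 304.
Day-of-year of October 28, 1965: 301.
1960 has 366 days, so 366 − 304 = 62 days remain in 1960.
Full years: 1961: 365; 1962: 365; 1963: 365; 1964: 366. Sum = 1461.
Total: 62 + 1461 + 301 = 1824 days.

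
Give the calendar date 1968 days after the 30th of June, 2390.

the 19th of November, 2395

Count 1968 days after June 30, 2390:
Day-of-year of June 30, 2390: 181.
Day-of-year of November 19, 2395: 323.
2390 has 365 days, so 365 − 181 = 184 days remain in 2390.
Full years: 2391: 365; 2392: 366; 2393: 365; 2394: 365. Sum = 1461.
Total: 184 + 1461 + 323 = 1968 days.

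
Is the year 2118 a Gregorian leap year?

No

2118 is not a leap year.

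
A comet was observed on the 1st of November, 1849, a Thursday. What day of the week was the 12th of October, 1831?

Wednesday

Count forward from the earlier date (October 12, 1831) to the later (November 1, 1849):
Day-of-year of October 12, 1831: 285.
Day-of-year of November 1, 1849: 305.
1831 has 365 days, so 365 − 285 = 80 days remain in 1831.
Full years 1832–1848: 12 common + 5 leap = 12×365 + 5×366 = 6210 days.
Total: 80 + 6210 + 305 = 6595 days.
6595 mod 7 = 1, so 1 day before Thursday is Wednesday.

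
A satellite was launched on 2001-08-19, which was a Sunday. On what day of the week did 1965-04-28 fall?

Wednesday

Count forward from the earlier date (April 28, 1965) to the later (August 19, 2001):
Day-of-year of April 28, 1965: 118.
Day-of-year of August 19, 2001: 231.
1965 has 365 days, so 365 − 118 = 247 days remain in 1965.
Full years 1966–2000: 26 common + 9 leap = 26×365 + 9×366 = 12784 days.
Total: 247 + 12784 + 231 = 13262 days.
13262 mod 7 = 4, so 4 days before Sunday is Wednesday.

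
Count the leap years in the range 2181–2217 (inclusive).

8

Years divisible by 4 in [2181, 2217]: 2184, 2188, 2192, 2196, 2200, 2204, 2208, 2212, 2216.
Of these, 2200 is divisible by 100 but not 400, so not leap.
Leap years: 9 − 1 = 8.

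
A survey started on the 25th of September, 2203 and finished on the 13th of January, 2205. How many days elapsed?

476

Day-of-year of September 25, 2203: 268.
Day-of-year of January 13, 2205: 13.
2203 has 365 days, so 365 − 268 = 97 days remain in 2203.
Full years: 2204: 366. Sum = 366.
Total: 97 + 366 + 13 = 476 days.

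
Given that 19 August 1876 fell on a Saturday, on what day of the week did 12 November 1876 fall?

Sunday

August 1876: 31 − 19 = 12 days remain.
Then September (30), October (31): 30 + 31 = 61 days.
November 1–12, 1876: 12 days.
Total: 12 + 61 + 12 = 85 days.
85 mod 7 = 1, so 1 day after Saturday is Sunday.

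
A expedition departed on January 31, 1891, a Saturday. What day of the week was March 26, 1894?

Day-of-year of January 31, 1891: 31.
Day-of-year of March 26, 1894: 85.
1891 has 365 days, so 365 − 31 = 334 days remain in 1891.
Full years: 1892: 366; 1893: 365. Sum = 731.
Total: 334 + 731 + 85 = 1150 days.
1150 mod 7 = 2, so 2 days after Saturday is Monday.

Monday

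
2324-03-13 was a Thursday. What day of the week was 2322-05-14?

Sunday

Count forward from the earlier date (May 14, 2322) to the later (March 13, 2324):
May 14, 2322 → May 14, 2323: 365 days.
May 2323: 31 − 14 = 17 days remain.
Then 9 full months totalling 274 days.
March 1–13, 2324: 13 days.
Residual: 304 days.
Total: 669 days.
669 mod 7 = 4, so 4 days before Thursday is Sunday.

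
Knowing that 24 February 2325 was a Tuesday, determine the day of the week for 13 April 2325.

Monday

February 2325: 28 − 24 = 4 days remain (2325 is not a leap year, so February has 28 days).
Then March (31): 31 days.
April 1–13, 2325: 13 days.
Total: 4 + 31 + 13 = 48 days.
48 mod 7 = 6, so 6 days after Tuesday is Monday.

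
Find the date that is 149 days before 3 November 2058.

7 June 2058

Count 149 days before November 3, 2058:
June 2058: 30 − 7 = 23 days remain.
Then July (31), August (31), September (30), October (31): 31 + 31 + 30 + 31 = 123 days.
November 1–3, 2058: 3 days.
Total: 23 + 123 + 3 = 149 days.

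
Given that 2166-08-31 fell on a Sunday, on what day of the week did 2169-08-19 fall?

August 31, 2166 → August 31, 2167: 365 days.
August 31, 2167 → August 31, 2168: 366 days (2168 is a leap year).
August 2168: 31 − 31 = 0 days remain.
Then 11 full months totalling 334 days.
August 1–19, 2169: 19 days.
Residual: 353 days.
Total: 1084 days.
1084 mod 7 = 6, so 6 days after Sunday is Saturday.

Saturday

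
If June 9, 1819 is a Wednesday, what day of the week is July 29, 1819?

June 1819: 30 − 9 = 21 days remain.
July 1–29, 1819: 29 days.
Total: 21 + 29 = 50 days.
50 mod 7 = 1, so 1 day after Wednesday is Thursday.

Thursday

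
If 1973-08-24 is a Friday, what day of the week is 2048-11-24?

Tuesday

From August 24, 1973 to August 24, 2048: 75 years, of which 19 contain a Feb 29 — 56×365 + 19×366 = 27394 days.
(2000 is a leap year (divisible by 400).)
August 2048: 31 − 24 = 7 days remain.
Then September (30), October (31): 30 + 31 = 61 days.
November 1–24, 2048: 24 days.
Residual: 92 days.
Total: 27486 days.
27486 mod 7 = 4, so 4 days after Friday is Tuesday.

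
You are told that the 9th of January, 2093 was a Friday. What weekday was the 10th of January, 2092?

Thursday

Count forward from the earlier date (January 10, 2092) to the later (January 9, 2093):
January 2092: 31 − 10 = 21 days remain.
Then 11 full months totalling 335 days.
January 1–9, 2093: 9 days.
Total: 21 + 335 + 9 = 365 days.
365 mod 7 = 1, so 1 day before Friday is Thursday.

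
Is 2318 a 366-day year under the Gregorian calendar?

No

2318 is not a leap year.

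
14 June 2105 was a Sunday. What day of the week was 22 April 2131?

Day-of-year of June 14, 2105: 165.
Day-of-year of April 22, 2131: 112.
2105 has 365 days, so 365 − 165 = 200 days remain in 2105.
Full years 2106–2130: 19 common + 6 leap = 19×365 + 6×366 = 9131 days.
Total: 200 + 9131 + 112 = 9443 days.
9443 is a multiple of 7, so 22 April 2131 falls on the same weekday: Sunday.

Sunday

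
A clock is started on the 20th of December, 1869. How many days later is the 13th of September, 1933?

Day-of-year of December 20, 1869: 354.
Day-of-year of September 13, 1933: 256.
1869 has 365 days, so 365 − 354 = 11 days remain in 1869.
Full years 1870–1932: 48 common + 15 leap = 48×365 + 15×366 = 23010 days.
Total: 11 + 23010 + 256 = 23277 days.

23277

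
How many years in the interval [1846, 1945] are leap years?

Years divisible by 4: 1848, 1852, …, 1944 — 25 in all.
Of these, 1900 is divisible by 100 but not 400, so not leap.
Leap years: 25 − 1 = 24.

24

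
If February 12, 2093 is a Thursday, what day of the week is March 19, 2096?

February 12, 2093 → February 12, 2094: 365 days.
February 12, 2094 → February 12, 2095: 365 days.
February 12, 2095 → February 12, 2096: 365 days.
February 2096: 29 − 12 = 17 days remain (2096 is a leap year, so February has 29 days).
March 1–19, 2096: 19 days.
Residual: 36 days.
Total: 1131 days.
1131 mod 7 = 4, so 4 days after Thursday is Monday.

Monday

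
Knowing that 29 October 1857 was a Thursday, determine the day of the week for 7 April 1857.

Count forward from the earlier date (April 7, 1857) to the later (October 29, 1857):
April 1857: 30 − 7 = 23 days remain.
Then May (31), June (30), July (31), August (31), September (30): 31 + 30 + 31 + 31 + 30 = 153 days.
October 1–29, 1857: 29 days.
Total: 23 + 153 + 29 = 205 days.
205 mod 7 = 2, so 2 days before Thursday is Tuesday.

Tuesday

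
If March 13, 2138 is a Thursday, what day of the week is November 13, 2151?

Saturday

From March 13, 2138 to March 13, 2151: 13 years, of which 3 contain a Feb 29 — 10×365 + 3×366 = 4748 days.
March 2151: 31 − 13 = 18 days remain.
Then April (30), May (31), June (30), July (31), August (31), September (30), October (31): 30 + 31 + 30 + 31 + 31 + 30 + 31 = 214 days.
November 1–13, 2151: 13 days.
Residual: 245 days.
Total: 4993 days.
4993 mod 7 = 2, so 2 days after Thursday is Saturday.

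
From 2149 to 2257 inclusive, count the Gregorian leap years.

26

Years divisible by 4: 2152, 2156, …, 2256 — 27 in all.
Of these, 2200 is divisible by 100 but not 400, so not leap.
Leap years: 27 − 1 = 26.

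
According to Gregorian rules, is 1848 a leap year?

Yes

1848 is a leap year.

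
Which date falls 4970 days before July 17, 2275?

December 7, 2261

Count 4970 days before July 17, 2275:
Day-of-year of December 7, 2261: 341.
Day-of-year of July 17, 2275: 198.
2261 has 365 days, so 365 − 341 = 24 days remain in 2261.
Full years 2262–2274: 10 common + 3 leap = 10×365 + 3×366 = 4748 days.
Total: 24 + 4748 + 198 = 4970 days.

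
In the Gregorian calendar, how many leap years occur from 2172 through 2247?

18

Years divisible by 4: 2172, 2176, …, 2244 — 19 in all.
Of these, 2200 is divisible by 100 but not 400, so not leap.
Leap years: 19 − 1 = 18.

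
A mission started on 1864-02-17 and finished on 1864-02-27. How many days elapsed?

Within February 1864: 27 − 17 = 10 days.

10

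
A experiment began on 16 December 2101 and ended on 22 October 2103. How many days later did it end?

Day-of-year of December 16, 2101: 350.
Day-of-year of October 22, 2103: 295.
2101 has 365 days, so 365 − 350 = 15 days remain in 2101.
Full years: 2102: 365. Sum = 365.
Total: 15 + 365 + 295 = 675 days.

675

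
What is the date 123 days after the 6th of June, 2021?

the 7th of October, 2021

Count 123 days after June 6, 2021:
June 2021: 30 − 6 = 24 days remain.
Then July (31), August (31), September (30): 31 + 31 + 30 = 92 days.
October 1–7, 2021: 7 days.
Total: 24 + 92 + 7 = 123 days.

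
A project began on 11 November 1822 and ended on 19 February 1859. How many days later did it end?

13249

Day-of-year of November 11, 1822: 315.
Day-of-year of February 19, 1859: 50.
1822 has 365 days, so 365 − 315 = 50 days remain in 1822.
Full years 1823–1858: 27 common + 9 leap = 27×365 + 9×366 = 13149 days.
Total: 50 + 13149 + 50 = 13249 days.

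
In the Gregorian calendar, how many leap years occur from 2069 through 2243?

41

Years divisible by 4: 2072, 2076, …, 2240 — 43 in all.
Of these, 2100, 2200 are divisible by 100 but not 400, so not leap.
Leap years: 43 − 2 = 41.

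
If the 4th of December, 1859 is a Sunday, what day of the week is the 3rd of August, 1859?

Wednesday

Count forward from the earlier date (August 3, 1859) to the later (December 4, 1859):
August 1859: 31 − 3 = 28 days remain.
Then September (30), October (31), November (30): 30 + 31 + 30 = 91 days.
December 1–4, 1859: 4 days.
Total: 28 + 91 + 4 = 123 days.
123 mod 7 = 4, so 4 days before Sunday is Wednesday.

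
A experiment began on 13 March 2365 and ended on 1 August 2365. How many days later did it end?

March 2365: 31 − 13 = 18 days remain.
Then April (30), May (31), June (30), July (31): 30 + 31 + 30 + 31 = 122 days.
August 1, 2365: 1 day.
Total: 18 + 122 + 1 = 141 days.

141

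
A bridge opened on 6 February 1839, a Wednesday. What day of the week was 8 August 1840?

Saturday

Day-of-year of February 6, 1839: 37.
Day-of-year of August 8, 1840: 221.
1839 has 365 days, so 365 − 37 = 328 days remain in 1839.
Total: 328 + 221 = 549 days.
549 mod 7 = 3, so 3 days after Wednesday is Saturday.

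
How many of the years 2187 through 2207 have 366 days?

Years divisible by 4 in [2187, 2207]: 2188, 2192, 2196, 2200, 2204.
Of these, 2200 is divisible by 100 but not 400, so not leap.
Leap years: 5 − 1 = 4.

4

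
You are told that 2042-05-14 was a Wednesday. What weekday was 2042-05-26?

Within May 2042: 26 − 14 = 12 days.
12 mod 7 = 5, so 5 days after Wednesday is Monday.

Monday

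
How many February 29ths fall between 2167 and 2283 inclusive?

28

Years divisible by 4: 2168, 2172, …, 2280 — 29 in all.
Of these, 2200 is divisible by 100 but not 400, so not leap.
Leap years: 29 − 1 = 28.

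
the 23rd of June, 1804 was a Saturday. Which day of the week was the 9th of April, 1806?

Wednesday

Day-of-year of June 23, 1804: 175.
Day-of-year of April 9, 1806: 99.
1804 has 366 days, so 366 − 175 = 191 days remain in 1804.
Full years: 1805: 365. Sum = 365.
Total: 191 + 365 + 99 = 655 days.
655 mod 7 = 4, so 4 days after Saturday is Wednesday.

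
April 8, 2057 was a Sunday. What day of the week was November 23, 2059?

Sunday

Day-of-year of April 8, 2057: 98.
Day-of-year of November 23, 2059: 327.
2057 has 365 days, so 365 − 98 = 267 days remain in 2057.
Full years: 2058: 365. Sum = 365.
Total: 267 + 365 + 327 = 959 days.
959 is a multiple of 7, so November 23, 2059 falls on the same weekday: Sunday.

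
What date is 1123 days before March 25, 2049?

February 26, 2046

Count 1123 days before March 25, 2049:
Day-of-year of February 26, 2046: 57.
Day-of-year of March 25, 2049: 84.
2046 has 365 days, so 365 − 57 = 308 days remain in 2046.
Full years: 2047: 365; 2048: 366. Sum = 731.
Total: 308 + 731 + 84 = 1123 days.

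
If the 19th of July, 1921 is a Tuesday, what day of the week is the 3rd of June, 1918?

Count forward from the earlier date (June 3, 1918) to the later (July 19, 1921):
Day-of-year of June 3, 1918: 154.
Day-of-year of July 19, 1921: 200.
1918 has 365 days, so 365 − 154 = 211 days remain in 1918.
Full years: 1919: 365; 1920: 366. Sum = 731.
Total: 211 + 731 + 200 = 1142 days.
1142 mod 7 = 1, so 1 day before Tuesday is Monday.

Monday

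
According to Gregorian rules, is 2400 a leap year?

2400 is a leap year (divisible by 400).

Yes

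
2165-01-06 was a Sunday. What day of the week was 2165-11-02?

January 2165: 31 − 6 = 25 days remain.
Then 9 full months totalling 273 days.
November 1–2, 2165: 2 days.
Total: 25 + 273 + 2 = 300 days.
300 mod 7 = 6, so 6 days after Sunday is Saturday.

Saturday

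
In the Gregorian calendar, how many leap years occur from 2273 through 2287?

3

Years divisible by 4 in [2273, 2287]: 2276, 2280, 2284.
No century exceptions apply. Count: 3.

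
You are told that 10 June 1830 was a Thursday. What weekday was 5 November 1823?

Wednesday

Count forward from the earlier date (November 5, 1823) to the later (June 10, 1830):
November 5, 1823 → November 5, 1824: 366 days (1824 is a leap year).
November 5, 1824 → November 5, 1825: 365 days.
November 5, 1825 → November 5, 1826: 365 days.
November 5, 1826 → November 5, 1827: 365 days.
November 5, 1827 → November 5, 1828: 366 days (1828 is a leap year).
November 5, 1828 → November 5, 1829: 365 days.
November 1829: 30 − 5 = 25 days remain.
Then December (31), January (31), February 1830 (28), March (31), April (30), May (31): 31 + 31 + 28 + 31 + 30 + 31 = 182 days.
June 1–10, 1830: 10 days.
Residual: 217 days.
Total: 2409 days.
2409 mod 7 = 1, so 1 day before Thursday is Wednesday.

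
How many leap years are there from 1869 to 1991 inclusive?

Years divisible by 4: 1872, 1876, …, 1988 — 30 in all.
Of these, 1900 is divisible by 100 but not 400, so not leap.
Leap years: 30 − 1 = 29.

29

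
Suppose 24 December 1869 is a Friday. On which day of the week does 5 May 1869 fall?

Count forward from the earlier date (May 5, 1869) to the later (December 24, 1869):
May 1869: 31 − 5 = 26 days remain.
Then June (30), July (31), August (31), September (30), October (31), November (30): 30 + 31 + 31 + 30 + 31 + 30 = 183 days.
December 1–24, 1869: 24 days.
Total: 26 + 183 + 24 = 233 days.
233 mod 7 = 2, so 2 days before Friday is Wednesday.

Wednesday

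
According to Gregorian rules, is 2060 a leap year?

2060 is a leap year.

Yes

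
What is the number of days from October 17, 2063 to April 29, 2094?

11152

Day-of-year of October 17, 2063: 290.
Day-of-year of April 29, 2094: 119.
2063 has 365 days, so 365 − 290 = 75 days remain in 2063.
Full years 2064–2093: 22 common + 8 leap = 22×365 + 8×366 = 10958 days.
Total: 75 + 10958 + 119 = 11152 days.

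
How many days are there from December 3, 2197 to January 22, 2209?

Day-of-year of December 3, 2197: 337.
Day-of-year of January 22, 2209: 22.
2197 has 365 days, so 365 − 337 = 28 days remain in 2197.
Full years 2198–2208: 9 common + 2 leap = 9×365 + 2×366 = 4017 days.
Total: 28 + 4017 + 22 = 4067 days.

4067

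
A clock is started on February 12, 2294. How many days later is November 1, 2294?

February 2294: 28 − 12 = 16 days remain (2294 is not a leap year, so February has 28 days).
Then March (31), April (30), May (31), June (30), July (31), August (31), September (30), October (31): 31 + 30 + 31 + 30 + 31 + 31 + 30 + 31 = 245 days.
November 1, 2294: 1 day.
Total: 16 + 245 + 1 = 262 days.

262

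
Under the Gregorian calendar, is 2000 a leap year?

Yes

2000 is a leap year (divisible by 400).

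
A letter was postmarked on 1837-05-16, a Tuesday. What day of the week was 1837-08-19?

Saturday

May 1837: 31 − 16 = 15 days remain.
Then June (30), July (31): 30 + 31 = 61 days.
August 1–19, 1837: 19 days.
Total: 15 + 61 + 19 = 95 days.
95 mod 7 = 4, so 4 days after Tuesday is Saturday.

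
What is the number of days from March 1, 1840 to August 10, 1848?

From March 1, 1840 to March 1, 1848: 8 years, of which 2 contain a Feb 29 — 6×365 + 2×366 = 2922 days.
March 1848: 31 − 1 = 30 days remain.
Then April (30), May (31), June (30), July (31): 30 + 31 + 30 + 31 = 122 days.
August 1–10, 1848: 10 days.
Residual: 162 days.
Total: 3084 days.

3084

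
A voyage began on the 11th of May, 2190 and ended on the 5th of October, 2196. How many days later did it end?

2339

Day-of-year of May 11, 2190: 131.
Day-of-year of October 5, 2196: 279.
2190 has 365 days, so 365 − 131 = 234 days remain in 2190.
Full years: 2191: 365; 2192: 366; 2193: 365; 2194: 365; 2195: 365. Sum = 1826.
Total: 234 + 1826 + 279 = 2339 days.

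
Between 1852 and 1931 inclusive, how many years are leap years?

19

Years divisible by 4: 1852, 1856, …, 1928 — 20 in all.
Of these, 1900 is divisible by 100 but not 400, so not leap.
Leap years: 20 − 1 = 19.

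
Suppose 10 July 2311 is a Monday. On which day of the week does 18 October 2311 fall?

July 2311: 31 − 10 = 21 days remain.
Then August (31), September (30): 31 + 30 = 61 days.
October 1–18, 2311: 18 days.
Total: 21 + 61 + 18 = 100 days.
100 mod 7 = 2, so 2 days after Monday is Wednesday.

Wednesday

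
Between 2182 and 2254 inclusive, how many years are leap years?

Years divisible by 4: 2184, 2188, …, 2252 — 18 in all.
Of these, 2200 is divisible by 100 but not 400, so not leap.
Leap years: 18 − 1 = 17.

17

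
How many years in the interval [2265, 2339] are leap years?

17

Years divisible by 4: 2268, 2272, …, 2336 — 18 in all.
Of these, 2300 is divisible by 100 but not 400, so not leap.
Leap years: 18 − 1 = 17.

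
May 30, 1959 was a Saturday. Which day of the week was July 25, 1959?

Saturday

May 1959: 31 − 30 = 1 day remains.
Then June (30): 30 days.
July 1–25, 1959: 25 days.
Total: 1 + 30 + 25 = 56 days.
56 is a multiple of 7, so July 25, 1959 falls on the same weekday: Saturday.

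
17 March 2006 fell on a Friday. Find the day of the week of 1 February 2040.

From March 17, 2006 to March 17, 2039: 33 years, of which 8 contain a Feb 29 — 25×365 + 8×366 = 12053 days.
March 2039: 31 − 17 = 14 days remain.
Then 10 full months totalling 306 days.
February 1, 2040: 1 day (2040 is a leap year).
Residual: 321 days.
Total: 12374 days.
12374 mod 7 = 5, so 5 days after Friday is Wednesday.

Wednesday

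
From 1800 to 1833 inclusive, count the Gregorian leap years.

8

Years divisible by 4 in [1800, 1833]: 1800, 1804, 1808, 1812, 1816, 1820, 1824, 1828, 1832.
Of these, 1800 is divisible by 100 but not 400, so not leap.
Leap years: 9 − 1 = 8.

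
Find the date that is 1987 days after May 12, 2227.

October 19, 2232

Count 1987 days after May 12, 2227:
May 12, 2227 → May 12, 2228: 366 days (2228 is a leap year).
May 12, 2228 → May 12, 2229: 365 days.
May 12, 2229 → May 12, 2230: 365 days.
May 12, 2230 → May 12, 2231: 365 days.
May 12, 2231 → May 12, 2232: 366 days (2232 is a leap year).
May 2232: 31 − 12 = 19 days remain.
Then June (30), July (31), August (31), September (30): 30 + 31 + 31 + 30 = 122 days.
October 1–19, 2232: 19 days.
Residual: 160 days.
Total: 1987 days.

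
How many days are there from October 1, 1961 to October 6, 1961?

Within October 1961: 6 − 1 = 5 days.

5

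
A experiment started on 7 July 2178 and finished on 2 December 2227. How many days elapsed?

From July 7, 2178 to July 7, 2227: 49 years, of which 11 contain a Feb 29 — 38×365 + 11×366 = 17896 days.
(2200 is not a leap year (divisible by 100 but not 400).)
July 2227: 31 − 7 = 24 days remain.
Then August (31), September (30), October (31), November (30): 31 + 30 + 31 + 30 = 122 days.
December 1–2, 2227: 2 days.
Residual: 148 days.
Total: 18044 days.

18044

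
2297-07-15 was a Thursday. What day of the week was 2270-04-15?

Count forward from the earlier date (April 15, 2270) to the later (July 15, 2297):
From April 15, 2270 to April 15, 2297: 27 years, of which 7 contain a Feb 29 — 20×365 + 7×366 = 9862 days.
April 2297: 30 − 15 = 15 days remain.
Then May (31), June (30): 31 + 30 = 61 days.
July 1–15, 2297: 15 days.
Residual: 91 days.
Total: 9953 days.
9953 mod 7 = 6, so 6 days before Thursday is Friday.

Friday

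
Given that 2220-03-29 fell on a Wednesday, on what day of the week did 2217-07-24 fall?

Thursday

Count forward from the earlier date (July 24, 2217) to the later (March 29, 2220):
July 24, 2217 → July 24, 2218: 365 days.
July 24, 2218 → July 24, 2219: 365 days.
July 2219: 31 − 24 = 7 days remain.
Then August (31), September (30), October (31), November (30), December (31), January (31), February 2220 (29): 31 + 30 + 31 + 30 + 31 + 31 + 29 = 213 days.
March 1–29, 2220: 29 days.
Residual: 249 days.
Total: 979 days.
979 mod 7 = 6, so 6 days before Wednesday is Thursday.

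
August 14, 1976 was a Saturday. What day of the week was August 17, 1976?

Within August 1976: 17 − 14 = 3 days.
3 mod 7 = 3, so 3 days after Saturday is Tuesday.

Tuesday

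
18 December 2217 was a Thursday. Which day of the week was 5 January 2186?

Thursday

Count forward from the earlier date (January 5, 2186) to the later (December 18, 2217):
Day-of-year of January 5, 2186: 5.
Day-of-year of December 18, 2217: 352.
2186 has 365 days, so 365 − 5 = 360 days remain in 2186.
Full years 2187–2216: 23 common + 7 leap = 23×365 + 7×366 = 10957 days.
Total: 360 + 10957 + 352 = 11669 days.
11669 is a multiple of 7, so 5 January 2186 falls on the same weekday: Thursday.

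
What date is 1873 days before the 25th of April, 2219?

the 9th of March, 2214

Count 1873 days before April 25, 2219:
Day-of-year of March 9, 2214: 68.
Day-of-year of April 25, 2219: 115.
2214 has 365 days, so 365 − 68 = 297 days remain in 2214.
Full years: 2215: 365; 2216: 366; 2217: 365; 2218: 365. Sum = 1461.
Total: 297 + 1461 + 115 = 1873 days.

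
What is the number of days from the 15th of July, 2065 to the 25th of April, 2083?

6493

Day-of-year of July 15, 2065: 196.
Day-of-year of April 25, 2083: 115.
2065 has 365 days, so 365 − 196 = 169 days remain in 2065.
Full years 2066–2082: 13 common + 4 leap = 13×365 + 4×366 = 6209 days.
Total: 169 + 6209 + 115 = 6493 days.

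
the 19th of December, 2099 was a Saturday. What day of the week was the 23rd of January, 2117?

Saturday

Day-of-year of December 19, 2099: 353.
Day-of-year of January 23, 2117: 23.
2099 has 365 days, so 365 − 353 = 12 days remain in 2099.
Full years 2100–2116: 13 common + 4 leap = 13×365 + 4×366 = 6209 days.
Total: 12 + 6209 + 23 = 6244 days.
6244 is a multiple of 7, so the 23rd of January, 2117 falls on the same weekday: Saturday.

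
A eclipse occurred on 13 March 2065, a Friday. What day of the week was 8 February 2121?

Saturday

From March 13, 2065 to March 13, 2120: 55 years, of which 13 contain a Feb 29 — 42×365 + 13×366 = 20088 days.
(2100 is not a leap year (divisible by 100 but not 400).)
March 2120: 31 − 13 = 18 days remain.
Then 10 full months totalling 306 days.
February 1–8, 2121: 8 days (2121 is not a leap year).
Residual: 332 days.
Total: 20420 days.
20420 mod 7 = 1, so 1 day after Friday is Saturday.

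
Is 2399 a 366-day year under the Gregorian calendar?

No

2399 is not a leap year.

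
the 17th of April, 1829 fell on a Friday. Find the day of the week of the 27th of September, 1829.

Sunday

April 1829: 30 − 17 = 13 days remain.
Then May (31), June (30), July (31), August (31): 31 + 30 + 31 + 31 = 123 days.
September 1–27, 1829: 27 days.
Total: 13 + 123 + 27 = 163 days.
163 mod 7 = 2, so 2 days after Friday is Sunday.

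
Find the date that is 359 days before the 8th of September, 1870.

the 14th of September, 1869

Count 359 days before September 8, 1870:
September 1869: 30 − 14 = 16 days remain.
Then 11 full months totalling 335 days.
September 1–8, 1870: 8 days.
Residual: 359 days.
Total: 359 days.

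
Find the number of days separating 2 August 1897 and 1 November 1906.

3377

Day-of-year of August 2, 1897: 214.
Day-of-year of November 1, 1906: 305.
1897 has 365 days, so 365 − 214 = 151 days remain in 1897.
Full years 1898–1905: 7 common + 1 leap = 7×365 + 1×366 = 2921 days.
Total: 151 + 2921 + 305 = 3377 days.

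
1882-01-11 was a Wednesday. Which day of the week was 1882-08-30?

Wednesday

January 1882: 31 − 11 = 20 days remain.
Then February 1882 (28), March (31), April (30), May (31), June (30), July (31): 28 + 31 + 30 + 31 + 30 + 31 = 181 days.
August 1–30, 1882: 30 days.
Total: 20 + 181 + 30 = 231 days.
231 is a multiple of 7, so 1882-08-30 falls on the same weekday: Wednesday.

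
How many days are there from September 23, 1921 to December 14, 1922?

September 1921: 30 − 23 = 7 days remain.
Then 14 full months totalling 426 days.
December 1–14, 1922: 14 days.
Total: 7 + 426 + 14 = 447 days.

447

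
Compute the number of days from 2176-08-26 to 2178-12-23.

849

August 26, 2176 → August 26, 2177: 365 days.
August 26, 2177 → August 26, 2178: 365 days.
August 2178: 31 − 26 = 5 days remain.
Then September (30), October (31), November (30): 30 + 31 + 30 = 91 days.
December 1–23, 2178: 23 days.
Residual: 119 days.
Total: 849 days.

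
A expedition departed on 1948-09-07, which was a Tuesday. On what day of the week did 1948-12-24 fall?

September 1948: 30 − 7 = 23 days remain.
Then October (31), November (30): 31 + 30 = 61 days.
December 1–24, 1948: 24 days.
Total: 23 + 61 + 24 = 108 days.
108 mod 7 = 3, so 3 days after Tuesday is Friday.

Friday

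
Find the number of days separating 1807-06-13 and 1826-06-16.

Day-of-year of June 13, 1807: 164.
Day-of-year of June 16, 1826: 167.
1807 has 365 days, so 365 − 164 = 201 days remain in 1807.
Full years 1808–1825: 13 common + 5 leap = 13×365 + 5×366 = 6575 days.
Total: 201 + 6575 + 167 = 6943 days.

6943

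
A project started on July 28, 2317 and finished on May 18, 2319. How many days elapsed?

659

Day-of-year of July 28, 2317: 209.
Day-of-year of May 18, 2319: 138.
2317 has 365 days, so 365 − 209 = 156 days remain in 2317.
Full years: 2318: 365. Sum = 365.
Total: 156 + 365 + 138 = 659 days.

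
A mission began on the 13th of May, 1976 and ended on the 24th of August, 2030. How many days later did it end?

From May 13, 1976 to May 13, 2030: 54 years, of which 13 contain a Feb 29 — 41×365 + 13×366 = 19723 days.
(2000 is a leap year (divisible by 400).)
May 2030: 31 − 13 = 18 days remain.
Then June (30), July (31): 30 + 31 = 61 days.
August 1–24, 2030: 24 days.
Residual: 103 days.
Total: 19826 days.

19826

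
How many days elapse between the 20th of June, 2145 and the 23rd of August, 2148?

1160

June 20, 2145 → June 20, 2146: 365 days.
June 20, 2146 → June 20, 2147: 365 days.
June 20, 2147 → June 20, 2148: 366 days (2148 is a leap year).
June 2148: 30 − 20 = 10 days remain.
Then July (31): 31 days.
August 1–23, 2148: 23 days.
Residual: 64 days.
Total: 1160 days.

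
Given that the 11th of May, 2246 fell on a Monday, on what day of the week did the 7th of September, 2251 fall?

Day-of-year of May 11, 2246: 131.
Day-of-year of September 7, 2251: 250.
2246 has 365 days, so 365 − 131 = 234 days remain in 2246.
Full years: 2247: 365; 2248: 366; 2249: 365; 2250: 365. Sum = 1461.
Total: 234 + 1461 + 250 = 1945 days.
1945 mod 7 = 6, so 6 days after Monday is Sunday.

Sunday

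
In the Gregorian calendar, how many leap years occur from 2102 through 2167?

Years divisible by 4: 2104, 2108, …, 2164 — 16 in all.
No century exceptions apply. Count: 16.

16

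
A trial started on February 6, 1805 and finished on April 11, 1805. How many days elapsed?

February 1805: 28 − 6 = 22 days remain (1805 is not a leap year, so February has 28 days).
Then March (31): 31 days.
April 1–11, 1805: 11 days.
Total: 22 + 31 + 11 = 64 days.

64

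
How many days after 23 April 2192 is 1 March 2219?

From April 23, 2192 to April 23, 2218: 26 years, of which 5 contain a Feb 29 — 21×365 + 5×366 = 9495 days.
(2200 is not a leap year (divisible by 100 but not 400).)
April 2218: 30 − 23 = 7 days remain.
Then 10 full months totalling 304 days.
March 1, 2219: 1 day.
Residual: 312 days.
Total: 9807 days.

9807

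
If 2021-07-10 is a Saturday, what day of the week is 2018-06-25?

Count forward from the earlier date (June 25, 2018) to the later (July 10, 2021):
Day-of-year of June 25, 2018: 176.
Day-of-year of July 10, 2021: 191.
2018 has 365 days, so 365 − 176 = 189 days remain in 2018.
Full years: 2019: 365; 2020: 366. Sum = 731.
Total: 189 + 731 + 191 = 1111 days.
1111 mod 7 = 5, so 5 days before Saturday is Monday.

Monday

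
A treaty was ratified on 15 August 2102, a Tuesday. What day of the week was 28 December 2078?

Count forward from the earlier date (December 28, 2078) to the later (August 15, 2102):
Day-of-year of December 28, 2078: 362.
Day-of-year of August 15, 2102: 227.
2078 has 365 days, so 365 − 362 = 3 days remain in 2078.
Full years 2079–2101: 18 common + 5 leap = 18×365 + 5×366 = 8400 days.
Total: 3 + 8400 + 227 = 8630 days.
8630 mod 7 = 6, so 6 days before Tuesday is Wednesday.

Wednesday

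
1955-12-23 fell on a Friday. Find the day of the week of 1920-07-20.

Tuesday

Count forward from the earlier date (July 20, 1920) to the later (December 23, 1955):
Day-of-year of July 20, 1920: 202.
Day-of-year of December 23, 1955: 357.
1920 has 366 days, so 366 − 202 = 164 days remain in 1920.
Full years 1921–1954: 26 common + 8 leap = 26×365 + 8×366 = 12418 days.
Total: 164 + 12418 + 357 = 12939 days.
12939 mod 7 = 3, so 3 days before Friday is Tuesday.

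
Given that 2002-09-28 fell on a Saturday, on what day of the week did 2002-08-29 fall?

Thursday

Count forward from the earlier date (August 29, 2002) to the later (September 28, 2002):
August 2002: 31 − 29 = 2 days remain.
September 1–28, 2002: 28 days.
Total: 2 + 28 = 30 days.
30 mod 7 = 2, so 2 days before Saturday is Thursday.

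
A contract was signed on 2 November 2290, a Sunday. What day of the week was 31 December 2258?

Count forward from the earlier date (December 31, 2258) to the later (November 2, 2290):
From December 31, 2258 to December 31, 2289: 31 years, of which 8 contain a Feb 29 — 23×365 + 8×366 = 11323 days.
December 2289: 31 − 31 = 0 days remain.
Then 10 full months totalling 304 days.
November 1–2, 2290: 2 days.
Residual: 306 days.
Total: 11629 days.
11629 mod 7 = 2, so 2 days before Sunday is Friday.

Friday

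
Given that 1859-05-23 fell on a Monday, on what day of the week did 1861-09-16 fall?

Day-of-year of May 23, 1859: 143.
Day-of-year of September 16, 1861: 259.
1859 has 365 days, so 365 − 143 = 222 days remain in 1859.
Full years: 1860: 366. Sum = 366.
Total: 222 + 366 + 259 = 847 days.
847 is a multiple of 7, so 1861-09-16 falls on the same weekday: Monday.

Monday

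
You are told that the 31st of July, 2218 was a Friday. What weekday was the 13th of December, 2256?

Day-of-year of July 31, 2218: 212.
Day-of-year of December 13, 2256: 348.
2218 has 365 days, so 365 − 212 = 153 days remain in 2218.
Full years 2219–2255: 28 common + 9 leap = 28×365 + 9×366 = 13514 days.
Total: 153 + 13514 + 348 = 14015 days.
14015 mod 7 = 1, so 1 day after Friday is Saturday.

Saturday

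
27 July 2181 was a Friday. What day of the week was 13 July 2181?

Friday

Count forward from the earlier date (July 13, 2181) to the later (July 27, 2181):
Within July 2181: 27 − 13 = 14 days.
14 is a multiple of 7, so 13 July 2181 falls on the same weekday: Friday.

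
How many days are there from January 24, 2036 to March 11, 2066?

11004

From January 24, 2036 to January 24, 2066: 30 years, of which 8 contain a Feb 29 — 22×365 + 8×366 = 10958 days.
January 2066: 31 − 24 = 7 days remain.
Then February 2066 (28): 28 days.
March 1–11, 2066: 11 days.
Residual: 46 days.
Total: 11004 days.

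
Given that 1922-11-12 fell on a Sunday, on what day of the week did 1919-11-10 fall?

Count forward from the earlier date (November 10, 1919) to the later (November 12, 1922):
November 10, 1919 → November 10, 1920: 366 days (1920 is a leap year).
November 10, 1920 → November 10, 1921: 365 days.
November 10, 1921 → November 10, 1922: 365 days.
Within November 1922: 12 − 10 = 2 days.
Total: 1098 days.
1098 mod 7 = 6, so 6 days before Sunday is Monday.

Monday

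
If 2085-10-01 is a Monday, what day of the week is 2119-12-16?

From October 1, 2085 to October 1, 2119: 34 years, of which 7 contain a Feb 29 — 27×365 + 7×366 = 12417 days.
(2100 is not a leap year (divisible by 100 but not 400).)
October 2119: 31 − 1 = 30 days remain.
Then November (30): 30 days.
December 1–16, 2119: 16 days.
Residual: 76 days.
Total: 12493 days.
12493 mod 7 = 5, so 5 days after Monday is Saturday.

Saturday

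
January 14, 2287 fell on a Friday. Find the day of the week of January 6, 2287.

Count forward from the earlier date (January 6, 2287) to the later (January 14, 2287):
Within January 2287: 14 − 6 = 8 days.
8 mod 7 = 1, so 1 day before Friday is Thursday.

Thursday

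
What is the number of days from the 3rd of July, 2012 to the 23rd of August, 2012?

July 2012: 31 − 3 = 28 days remain.
August 1–23, 2012: 23 days.
Total: 28 + 23 = 51 days.

51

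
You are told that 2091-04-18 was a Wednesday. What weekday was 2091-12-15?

Saturday

April 2091: 30 − 18 = 12 days remain.
Then May (31), June (30), July (31), August (31), September (30), October (31), November (30): 31 + 30 + 31 + 31 + 30 + 31 + 30 = 214 days.
December 1–15, 2091: 15 days.
Total: 12 + 214 + 15 = 241 days.
241 mod 7 = 3, so 3 days after Wednesday is Saturday.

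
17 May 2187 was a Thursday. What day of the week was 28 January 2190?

Thursday

Day-of-year of May 17, 2187: 137.
Day-of-year of January 28, 2190: 28.
2187 has 365 days, so 365 − 137 = 228 days remain in 2187.
Full years: 2188: 366; 2189: 365. Sum = 731.
Total: 228 + 731 + 28 = 987 days.
987 is a multiple of 7, so 28 January 2190 falls on the same weekday: Thursday.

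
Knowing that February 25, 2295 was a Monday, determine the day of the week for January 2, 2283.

Tuesday

Count forward from the earlier date (January 2, 2283) to the later (February 25, 2295):
Day-of-year of January 2, 2283: 2.
Day-of-year of February 25, 2295: 56.
2283 has 365 days, so 365 − 2 = 363 days remain in 2283.
Full years 2284–2294: 8 common + 3 leap = 8×365 + 3×366 = 4018 days.
Total: 363 + 4018 + 56 = 4437 days.
4437 mod 7 = 6, so 6 days before Monday is Tuesday.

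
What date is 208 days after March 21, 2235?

October 15, 2235

Count 208 days after March 21, 2235:
March 2235: 31 − 21 = 10 days remain.
Then April (30), May (31), June (30), July (31), August (31), September (30): 30 + 31 + 30 + 31 + 31 + 30 = 183 days.
October 1–15, 2235: 15 days.
Total: 10 + 183 + 15 = 208 days.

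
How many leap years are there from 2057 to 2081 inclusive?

6

Years divisible by 4 in [2057, 2081]: 2060, 2064, 2068, 2072, 2076, 2080.
No century exceptions apply. Count: 6.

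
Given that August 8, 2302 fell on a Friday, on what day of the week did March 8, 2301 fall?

Friday

Count forward from the earlier date (March 8, 2301) to the later (August 8, 2302):
March 8, 2301 → March 8, 2302: 365 days.
March 2302: 31 − 8 = 23 days remain.
Then April (30), May (31), June (30), July (31): 30 + 31 + 30 + 31 = 122 days.
August 1–8, 2302: 8 days.
Residual: 153 days.
Total: 518 days.
518 is a multiple of 7, so March 8, 2301 falls on the same weekday: Friday.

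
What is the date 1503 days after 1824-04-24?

1828-06-05

Count 1503 days after April 24, 1824:
April 24, 1824 → April 24, 1825: 365 days.
April 24, 1825 → April 24, 1826: 365 days.
April 24, 1826 → April 24, 1827: 365 days.
April 24, 1827 → April 24, 1828: 366 days (1828 is a leap year).
April 1828: 30 − 24 = 6 days remain.
Then May (31): 31 days.
June 1–5, 1828: 5 days.
Residual: 42 days.
Total: 1503 days.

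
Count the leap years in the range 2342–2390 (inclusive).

12

Years divisible by 4 in [2342, 2390]: 2344, 2348, 2352, 2356, 2360, 2364, 2368, 2372, 2376, 2380, 2384, 2388.
No century exceptions apply. Count: 12.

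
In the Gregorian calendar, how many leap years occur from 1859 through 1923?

15

Years divisible by 4: 1860, 1864, …, 1920 — 16 in all.
Of these, 1900 is divisible by 100 but not 400, so not leap.
Leap years: 16 − 1 = 15.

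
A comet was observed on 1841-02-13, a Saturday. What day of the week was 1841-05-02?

February 1841: 28 − 13 = 15 days remain (1841 is not a leap year, so February has 28 days).
Then March (31), April (30): 31 + 30 = 61 days.
May 1–2, 1841: 2 days.
Total: 15 + 61 + 2 = 78 days.
78 mod 7 = 1, so 1 day after Saturday is Sunday.

Sunday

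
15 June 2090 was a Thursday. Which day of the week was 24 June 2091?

June 2090: 30 − 15 = 15 days remain.
Then 11 full months totalling 335 days.
June 1–24, 2091: 24 days.
Total: 15 + 335 + 24 = 374 days.
374 mod 7 = 3, so 3 days after Thursday is Sunday.

Sunday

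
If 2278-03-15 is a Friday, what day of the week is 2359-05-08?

Day-of-year of March 15, 2278: 74.
Day-of-year of May 8, 2359: 128.
2278 has 365 days, so 365 − 74 = 291 days remain in 2278.
Full years 2279–2358: 61 common + 19 leap = 61×365 + 19×366 = 29219 days.
Total: 291 + 29219 + 128 = 29638 days.
29638 is a multiple of 7, so 2359-05-08 falls on the same weekday: Friday.

Friday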